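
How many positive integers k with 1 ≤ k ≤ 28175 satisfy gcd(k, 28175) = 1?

28175 = 5^2 * 7^2 * 23.
φ(28175) = 28175 · (1 − 1/5) · (1 − 1/7) · (1 − 1/23)
       = 28175 · 528/805 = 18480.

18480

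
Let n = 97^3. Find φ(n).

903264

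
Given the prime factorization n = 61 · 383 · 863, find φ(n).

19757040

φ(20162269) = 20162269 · (1 − 1/61) · (1 − 1/383) · (1 − 1/863)
       = 20162269 · 19757040/20162269 = 19757040.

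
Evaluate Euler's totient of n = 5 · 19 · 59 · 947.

φ(5) = 5 − 1 = 4.
φ(19) = 19 − 1 = 18.
φ(59) = 59 − 1 = 58.
φ(947) = 947 − 1 = 946.
φ(5307935) = 4 × 18 × 58 × 946 = 3950496.

3950496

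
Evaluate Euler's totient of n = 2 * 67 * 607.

φ(81338) = 81338 · (1 − 1/2) · (1 − 1/67) · (1 − 1/607)
       = 81338 · 39996/81338 = 39996.

39996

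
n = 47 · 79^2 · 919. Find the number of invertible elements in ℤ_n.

φ(47) = 47 − 1 = 46.
φ(79^2) = 79^1·(79−1) = 79·78 = 6162.
φ(919) = 919 − 1 = 918.
φ(269567513) = 46 × 6162 × 918 = 260208936.

260208936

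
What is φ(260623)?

211680

First factor: 260623 = 11 * 19 * 29 * 43.
φ(11) = 11 − 1 = 10.
φ(19) = 19 − 1 = 18.
φ(29) = 29 − 1 = 28.
φ(43) = 43 − 1 = 42.
Since φ is multiplicative, φ(260623) = 10 · 18 · 28 · 42 = 211680.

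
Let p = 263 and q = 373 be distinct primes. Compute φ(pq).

97464

For distinct primes, φ(pq) = (p−1)(q−1) = 262 × 372 = 97464.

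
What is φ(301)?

252

Prime factorization: 301 = 7 × 43.
φ(301) = 301 · (1 − 1/7) · (1 − 1/43)
       = 301 · 252/301 = 252.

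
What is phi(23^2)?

φ(23^2) = 23^2 − 23^1 = 529 − 23 = 506.

506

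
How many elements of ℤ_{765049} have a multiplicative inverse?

Factor 765049: 765049 = 23 · 29 · 31 · 37.
φ(23) = 23 − 1 = 22.
φ(29) = 29 − 1 = 28.
φ(31) = 31 − 1 = 30.
φ(37) = 37 − 1 = 36.
Since φ is multiplicative, φ(765049) = 22 · 28 · 30 · 36 = 665280.

665280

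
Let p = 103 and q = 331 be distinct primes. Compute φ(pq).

33660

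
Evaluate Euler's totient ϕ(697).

640

Factor 697: 697 = 17 · 41.
φ(17) = 17 − 1 = 16.
φ(41) = 41 − 1 = 40.
Multiply: 16 · 40 = 640.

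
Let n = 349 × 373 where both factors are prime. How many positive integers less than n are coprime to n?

φ(pq) = (p−1)(q−1) = 348 · 372 = 129456.

129456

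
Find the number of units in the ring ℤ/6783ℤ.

First factor: 6783 = 3 × 7 × 17 × 19.
φ(6783) = 6783 · (1 − 1/3) · (1 − 1/7) · (1 − 1/17) · (1 − 1/19)
       = 6783 · 3456/6783 = 3456.

3456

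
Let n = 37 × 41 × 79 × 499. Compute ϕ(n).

φ(59801657) = 59801657 · (1 − 1/37) · (1 − 1/41) · (1 − 1/79) · (1 − 1/499)
       = 59801657 · 55935360/59801657 = 55935360.

55935360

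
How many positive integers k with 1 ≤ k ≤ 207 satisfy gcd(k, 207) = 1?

132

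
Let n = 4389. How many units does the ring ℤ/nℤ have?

Factor 4389: 4389 = 3 · 7 · 11 · 19.
φ(3) = 3 − 1 = 2.
φ(7) = 7 − 1 = 6.
φ(11) = 11 − 1 = 10.
φ(19) = 19 − 1 = 18.
Since φ is multiplicative, φ(4389) = 2 · 6 · 10 · 18 = 2160.

2160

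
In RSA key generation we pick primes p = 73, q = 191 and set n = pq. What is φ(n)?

13680

φ(pq) = (p−1)(q−1) = 72 · 190 = 13680.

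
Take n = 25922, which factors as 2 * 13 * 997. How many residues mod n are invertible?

11952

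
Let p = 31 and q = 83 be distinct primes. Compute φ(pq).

φ(31) = 31 − 1 = 30.
φ(83) = 83 − 1 = 82.
Multiply: 30 · 82 = 2460.

2460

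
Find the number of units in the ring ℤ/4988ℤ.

Factor 4988: 4988 = 2^2 · 29 · 43.
φ(2^2) = 2^2 − 2^1 = 4 − 2 = 2.
φ(29) = 29 − 1 = 28.
φ(43) = 43 − 1 = 42.
Since φ is multiplicative, φ(4988) = 2 · 28 · 42 = 2352.

2352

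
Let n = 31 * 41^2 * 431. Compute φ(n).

21156000

φ(22459841) = 22459841 · (1 − 1/31) · (1 − 1/41) · (1 − 1/431)
       = 22459841 · 516000/547801 = 21156000.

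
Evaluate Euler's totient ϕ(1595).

1120

First factor: 1595 = 5 × 11 × 29.
φ(5) = 5 − 1 = 4.
φ(11) = 11 − 1 = 10.
φ(29) = 29 − 1 = 28.
φ(1595) = 4 × 10 × 28 = 1120.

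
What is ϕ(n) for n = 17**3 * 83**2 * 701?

22029660800

φ(17^3) = 17^2·(17−1) = 289·16 = 4624.
φ(83^2) = 83^1·(83−1) = 83·82 = 6806.
φ(701) = 701 − 1 = 700.
Since φ is multiplicative, φ(23725805557) = 4624 · 6806 · 700 = 22029660800.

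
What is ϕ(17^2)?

272

φ(17^2) = 17^2 − 17^1 = 289 − 17 = 272.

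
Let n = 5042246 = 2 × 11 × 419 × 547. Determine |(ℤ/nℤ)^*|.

2282280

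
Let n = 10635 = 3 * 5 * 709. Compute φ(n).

φ(3) = 3 − 1 = 2.
φ(5) = 5 − 1 = 4.
φ(709) = 709 − 1 = 708.
Multiply: 2 · 4 · 708 = 5664.

5664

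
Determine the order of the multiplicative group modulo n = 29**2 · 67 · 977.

52305792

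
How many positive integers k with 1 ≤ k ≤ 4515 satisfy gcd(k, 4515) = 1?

Prime factorization: 4515 = 3 · 5 · 7 · 43.
φ(3) = 3 − 1 = 2.
φ(5) = 5 − 1 = 4.
φ(7) = 7 − 1 = 6.
φ(43) = 43 − 1 = 42.
φ(4515) = 2 × 4 × 6 × 42 = 2016.

2016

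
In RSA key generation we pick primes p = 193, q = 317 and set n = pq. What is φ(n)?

φ(pq) = (p−1)(q−1) = 192 · 316 = 60672.

60672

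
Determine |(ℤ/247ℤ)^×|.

216

Factor 247: 247 = 13 · 19.
φ(13) = 13 − 1 = 12.
φ(19) = 19 − 1 = 18.
Multiply: 12 · 18 = 216.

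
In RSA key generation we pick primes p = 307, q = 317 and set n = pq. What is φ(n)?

96696

φ(n) = (p − 1)(q − 1) = (307−1)(317−1) = 306·316 = 96696.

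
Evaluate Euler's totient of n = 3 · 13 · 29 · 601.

403200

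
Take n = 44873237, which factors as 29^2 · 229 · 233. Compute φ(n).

42951552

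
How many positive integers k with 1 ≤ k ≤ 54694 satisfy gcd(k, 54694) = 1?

24640

Prime factorization: 54694 = 2 × 23 × 29 × 41.
φ(2) = 2 − 1 = 1.
φ(23) = 23 − 1 = 22.
φ(29) = 29 − 1 = 28.
φ(41) = 41 − 1 = 40.
Since φ is multiplicative, φ(54694) = 1 · 22 · 28 · 40 = 24640.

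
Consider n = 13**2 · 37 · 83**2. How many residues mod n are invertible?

φ(43076917) = 43076917 · (1 − 1/13) · (1 − 1/37) · (1 − 1/83)
       = 43076917 · 35424/39923 = 38222496.

38222496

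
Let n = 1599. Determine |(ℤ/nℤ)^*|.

960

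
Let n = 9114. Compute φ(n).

2520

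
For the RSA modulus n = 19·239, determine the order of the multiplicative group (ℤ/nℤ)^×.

For distinct primes, φ(pq) = (p−1)(q−1) = 18 × 238 = 4284.

4284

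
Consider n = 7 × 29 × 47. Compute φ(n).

7728

φ(9541) = 9541 · (1 − 1/7) · (1 − 1/29) · (1 − 1/47)
       = 9541 · 7728/9541 = 7728.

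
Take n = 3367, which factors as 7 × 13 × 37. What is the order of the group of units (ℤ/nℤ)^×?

2592

φ(7) = 7 − 1 = 6.
φ(13) = 13 − 1 = 12.
φ(37) = 37 − 1 = 36.
Multiply: 6 · 12 · 36 = 2592.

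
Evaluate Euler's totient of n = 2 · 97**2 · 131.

1210560

φ(2465158) = 2465158 · (1 − 1/2) · (1 − 1/97) · (1 − 1/131)
       = 2465158 · 12480/25414 = 1210560.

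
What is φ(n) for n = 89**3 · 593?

412652416

φ(418046617) = 418046617 · (1 − 1/89) · (1 − 1/593)
       = 418046617 · 52096/52777 = 412652416.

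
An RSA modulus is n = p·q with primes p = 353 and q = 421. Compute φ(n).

147840

φ(353) = 353 − 1 = 352.
φ(421) = 421 − 1 = 420.
Since φ is multiplicative, φ(148613) = 352 · 420 = 147840.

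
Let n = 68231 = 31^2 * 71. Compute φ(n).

65100

φ(31^2) = 31^2 − 31^1 = 961 − 31 = 930.
φ(71) = 71 − 1 = 70.
Multiply: 930 · 70 = 65100.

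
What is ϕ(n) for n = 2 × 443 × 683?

φ(2) = 2 − 1 = 1.
φ(443) = 443 − 1 = 442.
φ(683) = 683 − 1 = 682.
Since φ is multiplicative, φ(605138) = 1 · 442 · 682 = 301444.

301444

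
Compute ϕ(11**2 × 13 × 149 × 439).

85567680

φ(102891503) = 102891503 · (1 − 1/11) · (1 − 1/13) · (1 − 1/149) · (1 − 1/439)
       = 102891503 · 7778880/9353773 = 85567680.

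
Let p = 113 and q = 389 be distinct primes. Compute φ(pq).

43456

φ(n) = (p − 1)(q − 1) = (113−1)(389−1) = 112·388 = 43456.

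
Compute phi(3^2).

φ(3^2) = 3^1·(3−1) = 3·2 = 6.

6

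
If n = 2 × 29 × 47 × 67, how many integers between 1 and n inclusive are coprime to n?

85008

φ(2) = 2 − 1 = 1.
φ(29) = 29 − 1 = 28.
φ(47) = 47 − 1 = 46.
φ(67) = 67 − 1 = 66.
φ(182642) = 1 × 28 × 46 × 66 = 85008.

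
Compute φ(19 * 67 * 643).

762696

φ(19) = 19 − 1 = 18.
φ(67) = 67 − 1 = 66.
φ(643) = 643 − 1 = 642.
Multiply: 18 · 66 · 642 = 762696.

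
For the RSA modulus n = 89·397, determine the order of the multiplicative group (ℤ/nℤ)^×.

34848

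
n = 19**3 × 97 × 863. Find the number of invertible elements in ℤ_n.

537722496

φ(574173749) = 574173749 · (1 − 1/19) · (1 − 1/97) · (1 − 1/863)
       = 574173749 · 1489536/1590509 = 537722496.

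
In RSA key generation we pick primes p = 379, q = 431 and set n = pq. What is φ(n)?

φ(379) = 379 − 1 = 378.
φ(431) = 431 − 1 = 430.
Since φ is multiplicative, φ(163349) = 378 · 430 = 162540.

162540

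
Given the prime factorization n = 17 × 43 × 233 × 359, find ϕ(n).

φ(17) = 17 − 1 = 16.
φ(43) = 43 − 1 = 42.
φ(233) = 233 − 1 = 232.
φ(359) = 359 − 1 = 358.
Since φ is multiplicative, φ(61145957) = 16 · 42 · 232 · 358 = 55813632.

55813632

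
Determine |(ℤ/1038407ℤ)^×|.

Factor 1038407: 1038407 = 19 · 31 · 41 · 43.
φ(19) = 19 − 1 = 18.
φ(31) = 31 − 1 = 30.
φ(41) = 41 − 1 = 40.
φ(43) = 43 − 1 = 42.
Since φ is multiplicative, φ(1038407) = 18 · 30 · 40 · 42 = 907200.

907200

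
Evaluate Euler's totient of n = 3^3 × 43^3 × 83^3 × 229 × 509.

φ(3^3) = 3^3 − 3^2 = 27 − 9 = 18.
φ(43^3) = 43^3 − 43^2 = 79507 − 1849 = 77658.
φ(83^3) = 83^2·(83−1) = 6889·82 = 564898.
φ(229) = 229 − 1 = 228.
φ(509) = 509 − 1 = 508.
Since φ is multiplicative, φ(143072666948467323) = 18 · 77658 · 564898 · 228 · 508 = 91459179956527488.

91459179956527488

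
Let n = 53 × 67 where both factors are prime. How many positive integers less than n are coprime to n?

3432

φ(n) = (p − 1)(q − 1) = (53−1)(67−1) = 52·66 = 3432.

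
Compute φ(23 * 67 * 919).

φ(1416179) = 1416179 · (1 − 1/23) · (1 − 1/67) · (1 − 1/919)
       = 1416179 · 1332936/1416179 = 1332936.

1332936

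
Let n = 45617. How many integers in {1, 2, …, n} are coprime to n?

36960

First factor: 45617 = 11**2 · 13 · 29.
φ(45617) = 45617 · (1 − 1/11) · (1 − 1/13) · (1 − 1/29)
       = 45617 · 3360/4147 = 36960.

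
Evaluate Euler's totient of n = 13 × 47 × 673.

370944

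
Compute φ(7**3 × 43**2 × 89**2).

4158510048

φ(7^3) = 7^3 − 7^2 = 343 − 49 = 294.
φ(43^2) = 43^2 − 43^1 = 1849 − 43 = 1806.
φ(89^2) = 89^2 − 89^1 = 7921 − 89 = 7832.
φ(5023553647) = 294 × 1806 × 7832 = 4158510048.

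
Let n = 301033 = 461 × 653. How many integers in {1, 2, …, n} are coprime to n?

φ(461) = 461 − 1 = 460.
φ(653) = 653 − 1 = 652.
Multiply: 460 · 652 = 299920.

299920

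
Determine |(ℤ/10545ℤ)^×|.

Prime factorization: 10545 = 3 · 5 · 19 · 37.
φ(10545) = 10545 · (1 − 1/3) · (1 − 1/5) · (1 − 1/19) · (1 − 1/37)
       = 10545 · 5184/10545 = 5184.

5184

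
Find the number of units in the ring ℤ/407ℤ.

First factor: 407 = 11 · 37.
φ(407) = 407 · (1 − 1/11) · (1 − 1/37)
       = 407 · 360/407 = 360.

360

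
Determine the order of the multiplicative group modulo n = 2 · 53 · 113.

φ(11978) = 11978 · (1 − 1/2) · (1 − 1/53) · (1 − 1/113)
       = 11978 · 5824/11978 = 5824.

5824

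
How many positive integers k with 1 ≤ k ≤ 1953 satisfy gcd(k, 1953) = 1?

First factor: 1953 = 3^2 · 7 · 31.
φ(1953) = 1953 · (1 − 1/3) · (1 − 1/7) · (1 − 1/31)
       = 1953 · 360/651 = 1080.

1080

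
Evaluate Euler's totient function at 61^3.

223260

φ(61^3) = 61^3 − 61^2 = 226981 − 3721 = 223260.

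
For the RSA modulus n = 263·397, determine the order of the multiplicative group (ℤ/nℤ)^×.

103752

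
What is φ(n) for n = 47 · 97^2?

428352

φ(47) = 47 − 1 = 46.
φ(97^2) = 97^1·(97−1) = 97·96 = 9312.
Since φ is multiplicative, φ(442223) = 46 · 9312 = 428352.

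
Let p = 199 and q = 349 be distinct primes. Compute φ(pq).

φ(69451) = 69451 · (1 − 1/199) · (1 − 1/349)
       = 69451 · 68904/69451 = 68904.

68904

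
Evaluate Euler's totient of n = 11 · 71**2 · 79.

3876600

φ(11) = 11 − 1 = 10.
φ(71^2) = 71^1·(71−1) = 71·70 = 4970.
φ(79) = 79 − 1 = 78.
Multiply: 10 · 4970 · 78 = 3876600.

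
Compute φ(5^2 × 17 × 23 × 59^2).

24090880

φ(5^2) = 5^2 − 5^1 = 25 − 5 = 20.
φ(17) = 17 − 1 = 16.
φ(23) = 23 − 1 = 22.
φ(59^2) = 59^2 − 59^1 = 3481 − 59 = 3422.
Multiply: 20 · 16 · 22 · 3422 = 24090880.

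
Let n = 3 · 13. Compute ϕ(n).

24

φ(3) = 3 − 1 = 2.
φ(13) = 13 − 1 = 12.
Since φ is multiplicative, φ(39) = 2 · 12 = 24.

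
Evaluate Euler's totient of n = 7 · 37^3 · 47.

13602384

φ(7) = 7 − 1 = 6.
φ(37^3) = 37^3 − 37^2 = 50653 − 1369 = 49284.
φ(47) = 47 − 1 = 46.
Multiply: 6 · 49284 · 46 = 13602384.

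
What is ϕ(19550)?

7040

Factor 19550: 19550 = 2 × 5**2 × 17 × 23.
φ(2) = 2 − 1 = 1.
φ(5^2) = 5^1·(5−1) = 5·4 = 20.
φ(17) = 17 − 1 = 16.
φ(23) = 23 − 1 = 22.
φ(19550) = 1 × 20 × 16 × 22 = 7040.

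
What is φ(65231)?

60480

65231 = 37 · 41 · 43.
φ(37) = 37 − 1 = 36.
φ(41) = 41 − 1 = 40.
φ(43) = 43 − 1 = 42.
Since φ is multiplicative, φ(65231) = 36 · 40 · 42 = 60480.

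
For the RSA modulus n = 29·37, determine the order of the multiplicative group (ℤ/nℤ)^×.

φ(29) = 29 − 1 = 28.
φ(37) = 37 − 1 = 36.
Multiply: 28 · 36 = 1008.

1008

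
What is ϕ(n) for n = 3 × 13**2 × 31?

9360

φ(3) = 3 − 1 = 2.
φ(13^2) = 13^2 − 13^1 = 169 − 13 = 156.
φ(31) = 31 − 1 = 30.
Since φ is multiplicative, φ(15717) = 2 · 156 · 30 = 9360.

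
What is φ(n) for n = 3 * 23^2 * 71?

70840

φ(3) = 3 − 1 = 2.
φ(23^2) = 23^2 − 23^1 = 529 − 23 = 506.
φ(71) = 71 − 1 = 70.
Since φ is multiplicative, φ(112677) = 2 · 506 · 70 = 70840.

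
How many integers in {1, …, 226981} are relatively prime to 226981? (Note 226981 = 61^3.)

φ(61^3) = 61^3 − 61^2 = 226981 − 3721 = 223260.

223260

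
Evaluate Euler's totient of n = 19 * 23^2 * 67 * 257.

153888768

φ(19) = 19 − 1 = 18.
φ(23^2) = 23^2 − 23^1 = 529 − 23 = 506.
φ(67) = 67 − 1 = 66.
φ(257) = 257 − 1 = 256.
Multiply: 18 · 506 · 66 · 256 = 153888768.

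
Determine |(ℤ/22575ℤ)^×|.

Factor 22575: 22575 = 3 · 5^2 · 7 · 43.
φ(3) = 3 − 1 = 2.
φ(5^2) = 5^1·(5−1) = 5·4 = 20.
φ(7) = 7 − 1 = 6.
φ(43) = 43 − 1 = 42.
φ(22575) = 2 × 20 × 6 × 42 = 10080.

10080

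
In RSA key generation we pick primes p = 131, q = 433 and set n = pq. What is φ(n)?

56160

φ(n) = (p − 1)(q − 1) = (131−1)(433−1) = 130·432 = 56160.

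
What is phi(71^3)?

352870

φ(71^3) = 71^3 − 71^2 = 357911 − 5041 = 352870.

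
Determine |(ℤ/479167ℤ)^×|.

479167 = 13 × 29 × 31 × 41.
φ(13) = 13 − 1 = 12.
φ(29) = 29 − 1 = 28.
φ(31) = 31 − 1 = 30.
φ(41) = 41 − 1 = 40.
Multiply: 12 · 28 · 30 · 40 = 403200.

403200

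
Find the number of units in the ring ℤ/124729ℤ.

98560

First factor: 124729 = 11 * 17 * 23 * 29.
φ(11) = 11 − 1 = 10.
φ(17) = 17 − 1 = 16.
φ(23) = 23 − 1 = 22.
φ(29) = 29 − 1 = 28.
Since φ is multiplicative, φ(124729) = 10 · 16 · 22 · 28 = 98560.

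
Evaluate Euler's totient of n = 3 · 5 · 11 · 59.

φ(3) = 3 − 1 = 2.
φ(5) = 5 − 1 = 4.
φ(11) = 11 − 1 = 10.
φ(59) = 59 − 1 = 58.
φ(9735) = 2 × 4 × 10 × 58 = 4640.

4640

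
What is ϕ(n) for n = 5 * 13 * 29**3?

1130304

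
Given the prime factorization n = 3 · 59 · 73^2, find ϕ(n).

φ(3) = 3 − 1 = 2.
φ(59) = 59 − 1 = 58.
φ(73^2) = 73^2 − 73^1 = 5329 − 73 = 5256.
Multiply: 2 · 58 · 5256 = 609696.

609696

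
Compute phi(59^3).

201898

φ(59^3) = 59^3 − 59^2 = 205379 − 3481 = 201898.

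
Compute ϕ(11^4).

φ(11^4) = 11^4 − 11^3 = 14641 − 1331 = 13310.

13310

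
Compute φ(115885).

70560

Prime factorization: 115885 = 5 · 7**2 · 11 · 43.
φ(115885) = 115885 · (1 − 1/5) · (1 − 1/7) · (1 − 1/11) · (1 − 1/43)
       = 115885 · 10080/16555 = 70560.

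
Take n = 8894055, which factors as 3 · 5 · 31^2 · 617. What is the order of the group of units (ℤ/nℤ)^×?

4583040

φ(3) = 3 − 1 = 2.
φ(5) = 5 − 1 = 4.
φ(31^2) = 31^1·(31−1) = 31·30 = 930.
φ(617) = 617 − 1 = 616.
Since φ is multiplicative, φ(8894055) = 2 · 4 · 930 · 616 = 4583040.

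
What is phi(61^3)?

φ(61^3) = 61^3 − 61^2 = 226981 − 3721 = 223260.

223260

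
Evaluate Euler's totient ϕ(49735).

49735 = 5 · 7^3 · 29.
φ(5) = 5 − 1 = 4.
φ(7^3) = 7^3 − 7^2 = 343 − 49 = 294.
φ(29) = 29 − 1 = 28.
Multiply: 4 · 294 · 28 = 32928.

32928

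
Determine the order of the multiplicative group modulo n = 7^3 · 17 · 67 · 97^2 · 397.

1144852144128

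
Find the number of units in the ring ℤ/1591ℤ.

Factor 1591: 1591 = 37 · 43.
φ(37) = 37 − 1 = 36.
φ(43) = 43 − 1 = 42.
Since φ is multiplicative, φ(1591) = 36 · 42 = 1512.

1512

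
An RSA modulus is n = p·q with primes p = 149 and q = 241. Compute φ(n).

φ(pq) = (p−1)(q−1) = 148 · 240 = 35520.

35520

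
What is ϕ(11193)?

Factor 11193: 11193 = 3 * 7 * 13 * 41.
φ(11193) = 11193 · (1 − 1/3) · (1 − 1/7) · (1 − 1/13) · (1 − 1/41)
       = 11193 · 5760/11193 = 5760.

5760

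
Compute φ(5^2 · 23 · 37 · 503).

7951680

φ(10701325) = 10701325 · (1 − 1/5) · (1 − 1/23) · (1 − 1/37) · (1 − 1/503)
       = 10701325 · 1590336/2140265 = 7951680.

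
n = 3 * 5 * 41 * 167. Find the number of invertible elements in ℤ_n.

φ(3) = 3 − 1 = 2.
φ(5) = 5 − 1 = 4.
φ(41) = 41 − 1 = 40.
φ(167) = 167 − 1 = 166.
φ(102705) = 2 × 4 × 40 × 166 = 53120.

53120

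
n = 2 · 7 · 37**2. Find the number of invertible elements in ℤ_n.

7992

φ(19166) = 19166 · (1 − 1/2) · (1 − 1/7) · (1 − 1/37)
       = 19166 · 216/518 = 7992.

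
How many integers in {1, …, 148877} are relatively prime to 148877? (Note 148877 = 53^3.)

146068

φ(148877) = 148877 · (1 − 1/53)
       = 148877 · 52/53 = 146068.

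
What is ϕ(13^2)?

φ(169) = 169 · (1 − 1/13)
       = 169 · 12/13 = 156.

156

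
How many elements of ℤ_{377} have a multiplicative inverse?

Factor 377: 377 = 13 · 29.
φ(13) = 13 − 1 = 12.
φ(29) = 29 − 1 = 28.
Multiply: 12 · 28 = 336.

336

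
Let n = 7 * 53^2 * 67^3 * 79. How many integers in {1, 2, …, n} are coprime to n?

φ(467198326651) = 467198326651 · (1 − 1/7) · (1 − 1/53) · (1 − 1/67) · (1 − 1/79)
       = 467198326651 · 1606176/1963703 = 382136575392.

382136575392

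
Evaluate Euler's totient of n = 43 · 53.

2184

φ(2279) = 2279 · (1 − 1/43) · (1 − 1/53)
       = 2279 · 2184/2279 = 2184.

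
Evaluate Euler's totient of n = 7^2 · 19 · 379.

285768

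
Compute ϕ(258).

84

258 = 2 * 3 * 43.
φ(258) = 258 · (1 − 1/2) · (1 − 1/3) · (1 − 1/43)
       = 258 · 84/258 = 84.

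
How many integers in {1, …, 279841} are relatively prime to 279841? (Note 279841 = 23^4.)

φ(279841) = 279841 · (1 − 1/23)
       = 279841 · 22/23 = 267674.

267674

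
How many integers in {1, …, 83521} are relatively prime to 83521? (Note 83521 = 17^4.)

φ(83521) = 83521 · (1 − 1/17)
       = 83521 · 16/17 = 78608.

78608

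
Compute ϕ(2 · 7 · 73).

432

φ(2) = 2 − 1 = 1.
φ(7) = 7 − 1 = 6.
φ(73) = 73 − 1 = 72.
Multiply: 1 · 6 · 72 = 432.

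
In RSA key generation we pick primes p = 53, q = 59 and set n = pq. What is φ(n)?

φ(pq) = (p−1)(q−1) = 52 · 58 = 3016.

3016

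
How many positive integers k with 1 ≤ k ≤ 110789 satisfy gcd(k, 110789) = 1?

84672

Factor 110789: 110789 = 7^3 * 17 * 19.
φ(7^3) = 7^3 − 7^2 = 343 − 49 = 294.
φ(17) = 17 − 1 = 16.
φ(19) = 19 − 1 = 18.
Multiply: 294 · 16 · 18 = 84672.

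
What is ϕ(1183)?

936

First factor: 1183 = 7 · 13^2.
φ(7) = 7 − 1 = 6.
φ(13^2) = 13^1·(13−1) = 13·12 = 156.
Multiply: 6 · 156 = 936.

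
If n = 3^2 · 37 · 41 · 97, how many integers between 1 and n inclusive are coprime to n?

φ(3^2) = 3^1·(3−1) = 3·2 = 6.
φ(37) = 37 − 1 = 36.
φ(41) = 41 − 1 = 40.
φ(97) = 97 − 1 = 96.
Since φ is multiplicative, φ(1324341) = 6 · 36 · 40 · 96 = 829440.

829440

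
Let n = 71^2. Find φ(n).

4970

φ(71^2) = 71^2 − 71^1 = 5041 − 71 = 4970.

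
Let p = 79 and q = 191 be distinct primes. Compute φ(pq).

φ(n) = (p − 1)(q − 1) = (79−1)(191−1) = 78·190 = 14820.

14820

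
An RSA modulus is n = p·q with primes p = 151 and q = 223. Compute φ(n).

33300

φ(33673) = 33673 · (1 − 1/151) · (1 − 1/223)
       = 33673 · 33300/33673 = 33300.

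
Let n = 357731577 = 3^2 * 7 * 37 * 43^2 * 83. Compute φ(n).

191927232

φ(357731577) = 357731577 · (1 − 1/3) · (1 − 1/7) · (1 − 1/37) · (1 − 1/43) · (1 − 1/83)
       = 357731577 · 1487808/2773113 = 191927232.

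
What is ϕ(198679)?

198679 = 13 · 17 · 29 · 31.
φ(13) = 13 − 1 = 12.
φ(17) = 17 − 1 = 16.
φ(29) = 29 − 1 = 28.
φ(31) = 31 − 1 = 30.
Since φ is multiplicative, φ(198679) = 12 · 16 · 28 · 30 = 161280.

161280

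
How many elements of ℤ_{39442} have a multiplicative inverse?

17280

Factor 39442: 39442 = 2 * 13 * 37 * 41.
φ(2) = 2 − 1 = 1.
φ(13) = 13 − 1 = 12.
φ(37) = 37 − 1 = 36.
φ(41) = 41 − 1 = 40.
Since φ is multiplicative, φ(39442) = 1 · 12 · 36 · 40 = 17280.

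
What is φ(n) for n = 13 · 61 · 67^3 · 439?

φ(104703720901) = 104703720901 · (1 − 1/13) · (1 − 1/61) · (1 − 1/67) · (1 − 1/439)
       = 104703720901 · 20813760/23324509 = 93432968640.

93432968640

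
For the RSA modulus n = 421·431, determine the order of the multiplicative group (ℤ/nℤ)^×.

φ(n) = (p − 1)(q − 1) = (421−1)(431−1) = 420·430 = 180600.

180600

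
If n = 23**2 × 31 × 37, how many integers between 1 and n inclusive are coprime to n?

546480

φ(606763) = 606763 · (1 − 1/23) · (1 − 1/31) · (1 − 1/37)
       = 606763 · 23760/26381 = 546480.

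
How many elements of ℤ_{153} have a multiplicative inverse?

Factor 153: 153 = 3^2 × 17.
φ(153) = 153 · (1 − 1/3) · (1 − 1/17)
       = 153 · 32/51 = 96.

96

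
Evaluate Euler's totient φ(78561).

Factor 78561: 78561 = 3^2 · 7 · 29 · 43.
φ(78561) = 78561 · (1 − 1/3) · (1 − 1/7) · (1 − 1/29) · (1 − 1/43)
       = 78561 · 14112/26187 = 42336.

42336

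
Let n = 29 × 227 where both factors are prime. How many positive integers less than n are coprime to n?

6328

φ(6583) = 6583 · (1 − 1/29) · (1 − 1/227)
       = 6583 · 6328/6583 = 6328.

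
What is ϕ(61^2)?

φ(61^2) = 61^2 − 61^1 = 3721 − 61 = 3660.

3660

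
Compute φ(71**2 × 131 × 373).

240349200

φ(71^2) = 71^2 − 71^1 = 5041 − 71 = 4970.
φ(131) = 131 − 1 = 130.
φ(373) = 373 − 1 = 372.
φ(246318383) = 4970 × 130 × 372 = 240349200.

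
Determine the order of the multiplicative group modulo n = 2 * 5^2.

φ(50) = 50 · (1 − 1/2) · (1 − 1/5)
       = 50 · 4/10 = 20.

20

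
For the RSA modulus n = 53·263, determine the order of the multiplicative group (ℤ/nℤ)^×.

13624

For distinct primes, φ(pq) = (p−1)(q−1) = 52 × 262 = 13624.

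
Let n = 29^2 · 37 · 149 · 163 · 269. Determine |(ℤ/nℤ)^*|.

187832203776

φ(203293677751) = 203293677751 · (1 − 1/29) · (1 − 1/37) · (1 − 1/149) · (1 − 1/163) · (1 − 1/269)
       = 203293677751 · 6476972544/7010126819 = 187832203776.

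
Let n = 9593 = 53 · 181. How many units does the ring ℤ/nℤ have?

9360

φ(9593) = 9593 · (1 − 1/53) · (1 − 1/181)
       = 9593 · 9360/9593 = 9360.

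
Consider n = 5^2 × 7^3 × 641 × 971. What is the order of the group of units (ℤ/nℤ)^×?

3650304000

φ(5337174325) = 5337174325 · (1 − 1/5) · (1 − 1/7) · (1 − 1/641) · (1 − 1/971)
       = 5337174325 · 14899200/21784385 = 3650304000.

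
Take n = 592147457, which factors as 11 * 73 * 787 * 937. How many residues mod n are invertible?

529701120

φ(592147457) = 592147457 · (1 − 1/11) · (1 − 1/73) · (1 − 1/787) · (1 − 1/937)
       = 592147457 · 529701120/592147457 = 529701120.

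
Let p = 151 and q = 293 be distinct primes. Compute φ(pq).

43800

φ(151) = 151 − 1 = 150.
φ(293) = 293 − 1 = 292.
φ(44243) = 150 × 292 = 43800.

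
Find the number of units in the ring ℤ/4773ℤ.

3024

First factor: 4773 = 3 × 37 × 43.
φ(4773) = 4773 · (1 − 1/3) · (1 − 1/37) · (1 − 1/43)
       = 4773 · 3024/4773 = 3024.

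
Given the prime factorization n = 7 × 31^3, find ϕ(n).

172980

φ(7) = 7 − 1 = 6.
φ(31^3) = 31^2·(31−1) = 961·30 = 28830.
Since φ is multiplicative, φ(208537) = 6 · 28830 = 172980.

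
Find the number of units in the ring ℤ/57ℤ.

36

57 = 3 * 19.
φ(3) = 3 − 1 = 2.
φ(19) = 19 − 1 = 18.
Multiply: 2 · 18 = 36.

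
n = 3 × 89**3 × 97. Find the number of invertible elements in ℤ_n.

φ(205145979) = 205145979 · (1 − 1/3) · (1 − 1/89) · (1 − 1/97)
       = 205145979 · 16896/25899 = 133833216.

133833216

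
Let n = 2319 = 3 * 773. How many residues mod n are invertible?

1544

φ(3) = 3 − 1 = 2.
φ(773) = 773 − 1 = 772.
φ(2319) = 2 × 772 = 1544.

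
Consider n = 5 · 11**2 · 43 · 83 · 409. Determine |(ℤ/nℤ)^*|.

618266880

φ(5) = 5 − 1 = 4.
φ(11^2) = 11^2 − 11^1 = 121 − 11 = 110.
φ(43) = 43 − 1 = 42.
φ(83) = 83 − 1 = 82.
φ(409) = 409 − 1 = 408.
Since φ is multiplicative, φ(883131205) = 4 · 110 · 42 · 82 · 408 = 618266880.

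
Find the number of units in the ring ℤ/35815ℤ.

24192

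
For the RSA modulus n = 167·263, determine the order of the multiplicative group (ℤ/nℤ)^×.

43492

φ(n) = (p − 1)(q − 1) = (167−1)(263−1) = 166·262 = 43492.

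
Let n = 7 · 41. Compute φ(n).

φ(7) = 7 − 1 = 6.
φ(41) = 41 − 1 = 40.
φ(287) = 6 × 40 = 240.

240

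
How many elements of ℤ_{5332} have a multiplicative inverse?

Factor 5332: 5332 = 2^2 · 31 · 43.
φ(2^2) = 2^2 − 2^1 = 4 − 2 = 2.
φ(31) = 31 − 1 = 30.
φ(43) = 43 − 1 = 42.
Since φ is multiplicative, φ(5332) = 2 · 30 · 42 = 2520.

2520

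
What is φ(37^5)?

67469796

φ(69343957) = 69343957 · (1 − 1/37)
       = 69343957 · 36/37 = 67469796.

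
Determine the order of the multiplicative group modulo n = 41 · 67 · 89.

232320

φ(41) = 41 − 1 = 40.
φ(67) = 67 − 1 = 66.
φ(89) = 89 − 1 = 88.
φ(244483) = 40 × 66 × 88 = 232320.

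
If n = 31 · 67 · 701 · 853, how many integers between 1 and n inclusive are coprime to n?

1180872000

φ(31) = 31 − 1 = 30.
φ(67) = 67 − 1 = 66.
φ(701) = 701 − 1 = 700.
φ(853) = 853 − 1 = 852.
Multiply: 30 · 66 · 700 · 852 = 1180872000.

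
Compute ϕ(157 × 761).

118560

φ(157) = 157 − 1 = 156.
φ(761) = 761 − 1 = 760.
φ(119477) = 156 × 760 = 118560.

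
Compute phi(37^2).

φ(37^2) = 37^2 − 37^1 = 1369 − 37 = 1332.

1332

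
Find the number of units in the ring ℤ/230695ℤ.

169344

230695 = 5 · 29 · 37 · 43.
φ(230695) = 230695 · (1 − 1/5) · (1 − 1/29) · (1 − 1/37) · (1 − 1/43)
       = 230695 · 169344/230695 = 169344.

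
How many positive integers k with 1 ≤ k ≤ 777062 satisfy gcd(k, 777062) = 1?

308880

777062 = 2 · 11^2 · 13^2 · 19.
φ(777062) = 777062 · (1 − 1/2) · (1 − 1/11) · (1 − 1/13) · (1 − 1/19)
       = 777062 · 2160/5434 = 308880.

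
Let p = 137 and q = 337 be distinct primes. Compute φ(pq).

φ(46169) = 46169 · (1 − 1/137) · (1 − 1/337)
       = 46169 · 45696/46169 = 45696.

45696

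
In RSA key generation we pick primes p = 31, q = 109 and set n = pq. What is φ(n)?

3240

φ(3379) = 3379 · (1 − 1/31) · (1 − 1/109)
       = 3379 · 3240/3379 = 3240.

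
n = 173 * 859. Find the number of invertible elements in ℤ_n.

147576

φ(173) = 173 − 1 = 172.
φ(859) = 859 − 1 = 858.
Multiply: 172 · 858 = 147576.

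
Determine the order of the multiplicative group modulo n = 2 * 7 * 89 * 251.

φ(312746) = 312746 · (1 − 1/2) · (1 − 1/7) · (1 − 1/89) · (1 − 1/251)
       = 312746 · 132000/312746 = 132000.

132000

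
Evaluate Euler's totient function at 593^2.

φ(351649) = 351649 · (1 − 1/593)
       = 351649 · 592/593 = 351056.

351056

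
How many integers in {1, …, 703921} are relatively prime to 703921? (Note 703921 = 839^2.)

φ(839^2) = 839^1·(839−1) = 839·838 = 703082.

703082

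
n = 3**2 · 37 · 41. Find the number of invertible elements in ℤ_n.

φ(3^2) = 3^2 − 3^1 = 9 − 3 = 6.
φ(37) = 37 − 1 = 36.
φ(41) = 41 − 1 = 40.
φ(13653) = 6 × 36 × 40 = 8640.

8640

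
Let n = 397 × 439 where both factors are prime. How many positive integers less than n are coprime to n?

φ(n) = (p − 1)(q − 1) = (397−1)(439−1) = 396·438 = 173448.

173448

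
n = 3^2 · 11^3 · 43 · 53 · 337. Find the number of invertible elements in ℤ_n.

5327562240

φ(9200147517) = 9200147517 · (1 − 1/3) · (1 − 1/11) · (1 − 1/43) · (1 − 1/53) · (1 − 1/337)
       = 9200147517 · 14676480/25344759 = 5327562240.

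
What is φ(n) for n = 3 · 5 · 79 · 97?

59904

φ(114945) = 114945 · (1 − 1/3) · (1 − 1/5) · (1 − 1/79) · (1 − 1/97)
       = 114945 · 59904/114945 = 59904.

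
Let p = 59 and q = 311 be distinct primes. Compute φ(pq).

17980

φ(59) = 59 − 1 = 58.
φ(311) = 311 − 1 = 310.
Multiply: 58 · 310 = 17980.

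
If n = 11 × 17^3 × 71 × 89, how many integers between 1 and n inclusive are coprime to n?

φ(341497717) = 341497717 · (1 − 1/11) · (1 − 1/17) · (1 − 1/71) · (1 − 1/89)
       = 341497717 · 985600/1181653 = 284838400.

284838400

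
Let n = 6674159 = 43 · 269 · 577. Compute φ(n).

6483456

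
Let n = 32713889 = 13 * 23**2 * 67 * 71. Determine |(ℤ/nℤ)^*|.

φ(32713889) = 32713889 · (1 − 1/13) · (1 − 1/23) · (1 − 1/67) · (1 − 1/71)
       = 32713889 · 1219680/1422343 = 28052640.

28052640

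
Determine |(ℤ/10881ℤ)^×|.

First factor: 10881 = 3^3 * 13 * 31.
φ(3^3) = 3^3 − 3^2 = 27 − 9 = 18.
φ(13) = 13 − 1 = 12.
φ(31) = 31 − 1 = 30.
Multiply: 18 · 12 · 30 = 6480.

6480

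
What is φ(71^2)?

4970

φ(71^2) = 71^2 − 71^1 = 5041 − 71 = 4970.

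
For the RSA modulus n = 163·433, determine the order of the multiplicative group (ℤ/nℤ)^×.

For distinct primes, φ(pq) = (p−1)(q−1) = 162 × 432 = 69984.

69984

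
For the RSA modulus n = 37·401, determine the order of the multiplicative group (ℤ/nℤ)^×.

For distinct primes, φ(pq) = (p−1)(q−1) = 36 × 400 = 14400.

14400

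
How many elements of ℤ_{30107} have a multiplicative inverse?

30107 = 7 * 11 * 17 * 23.
φ(7) = 7 − 1 = 6.
φ(11) = 11 − 1 = 10.
φ(17) = 17 − 1 = 16.
φ(23) = 23 − 1 = 22.
Since φ is multiplicative, φ(30107) = 6 · 10 · 16 · 22 = 21120.

21120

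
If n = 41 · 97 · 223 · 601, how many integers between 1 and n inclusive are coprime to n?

φ(41) = 41 − 1 = 40.
φ(97) = 97 − 1 = 96.
φ(223) = 223 − 1 = 222.
φ(601) = 601 − 1 = 600.
φ(533009471) = 40 × 96 × 222 × 600 = 511488000.

511488000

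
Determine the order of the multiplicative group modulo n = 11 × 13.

120

φ(11) = 11 − 1 = 10.
φ(13) = 13 − 1 = 12.
Multiply: 10 · 12 = 120.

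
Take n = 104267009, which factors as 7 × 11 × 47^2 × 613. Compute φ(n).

79388640

φ(104267009) = 104267009 · (1 − 1/7) · (1 − 1/11) · (1 − 1/47) · (1 − 1/613)
       = 104267009 · 1689120/2218447 = 79388640.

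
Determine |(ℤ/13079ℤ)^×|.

First factor: 13079 = 11 · 29 · 41.
φ(13079) = 13079 · (1 − 1/11) · (1 − 1/29) · (1 − 1/41)
       = 13079 · 11200/13079 = 11200.

11200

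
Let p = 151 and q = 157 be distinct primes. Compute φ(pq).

For distinct primes, φ(pq) = (p−1)(q−1) = 150 × 156 = 23400.

23400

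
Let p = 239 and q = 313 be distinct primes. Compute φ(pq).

φ(74807) = 74807 · (1 − 1/239) · (1 − 1/313)
       = 74807 · 74256/74807 = 74256.

74256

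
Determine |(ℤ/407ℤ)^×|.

360

407 = 11 · 37.
φ(11) = 11 − 1 = 10.
φ(37) = 37 − 1 = 36.
φ(407) = 10 × 36 = 360.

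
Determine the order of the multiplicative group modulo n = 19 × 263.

4716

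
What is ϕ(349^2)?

121452

φ(349^2) = 349^1·(349−1) = 349·348 = 121452.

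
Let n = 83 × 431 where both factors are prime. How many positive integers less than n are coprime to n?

35260

φ(35773) = 35773 · (1 − 1/83) · (1 − 1/431)
       = 35773 · 35260/35773 = 35260.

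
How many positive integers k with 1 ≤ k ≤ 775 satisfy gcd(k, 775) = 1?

775 = 5**2 * 31.
φ(5^2) = 5^1·(5−1) = 5·4 = 20.
φ(31) = 31 − 1 = 30.
Since φ is multiplicative, φ(775) = 20 · 30 = 600.

600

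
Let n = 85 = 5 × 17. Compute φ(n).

64

φ(5) = 5 − 1 = 4.
φ(17) = 17 − 1 = 16.
φ(85) = 4 × 16 = 64.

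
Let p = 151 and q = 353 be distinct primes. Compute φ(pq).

52800

φ(pq) = (p−1)(q−1) = 150 · 352 = 52800.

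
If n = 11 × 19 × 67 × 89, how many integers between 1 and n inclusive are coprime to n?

φ(11) = 11 − 1 = 10.
φ(19) = 19 − 1 = 18.
φ(67) = 67 − 1 = 66.
φ(89) = 89 − 1 = 88.
φ(1246267) = 10 × 18 × 66 × 88 = 1045440.

1045440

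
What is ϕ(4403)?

3456

4403 = 7 * 17 * 37.
φ(7) = 7 − 1 = 6.
φ(17) = 17 − 1 = 16.
φ(37) = 37 − 1 = 36.
Multiply: 6 · 16 · 36 = 3456.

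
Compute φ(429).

240

First factor: 429 = 3 × 11 × 13.
φ(3) = 3 − 1 = 2.
φ(11) = 11 − 1 = 10.
φ(13) = 13 − 1 = 12.
Since φ is multiplicative, φ(429) = 2 · 10 · 12 = 240.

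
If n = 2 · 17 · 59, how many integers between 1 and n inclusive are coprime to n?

928

φ(2006) = 2006 · (1 − 1/2) · (1 − 1/17) · (1 − 1/59)
       = 2006 · 928/2006 = 928.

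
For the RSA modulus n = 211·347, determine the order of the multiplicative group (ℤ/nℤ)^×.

φ(211) = 211 − 1 = 210.
φ(347) = 347 − 1 = 346.
Since φ is multiplicative, φ(73217) = 210 · 346 = 72660.

72660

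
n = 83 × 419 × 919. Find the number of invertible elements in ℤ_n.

φ(31960063) = 31960063 · (1 − 1/83) · (1 − 1/419) · (1 − 1/919)
       = 31960063 · 31465368/31960063 = 31465368.

31465368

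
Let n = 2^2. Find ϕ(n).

φ(2^2) = 2^2 − 2^1 = 4 − 2 = 2.

2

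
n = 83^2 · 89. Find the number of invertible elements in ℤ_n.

φ(613121) = 613121 · (1 − 1/83) · (1 − 1/89)
       = 613121 · 7216/7387 = 598928.

598928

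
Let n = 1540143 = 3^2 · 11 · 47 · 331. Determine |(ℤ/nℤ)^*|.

910800

φ(1540143) = 1540143 · (1 − 1/3) · (1 − 1/11) · (1 − 1/47) · (1 − 1/331)
       = 1540143 · 303600/513381 = 910800.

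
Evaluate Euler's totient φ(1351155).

648960

Factor 1351155: 1351155 = 3 · 5 · 13^3 · 41.
φ(3) = 3 − 1 = 2.
φ(5) = 5 − 1 = 4.
φ(13^3) = 13^2·(13−1) = 169·12 = 2028.
φ(41) = 41 − 1 = 40.
Multiply: 2 · 4 · 2028 · 40 = 648960.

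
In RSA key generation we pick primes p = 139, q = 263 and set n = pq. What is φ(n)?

For distinct primes, φ(pq) = (p−1)(q−1) = 138 × 262 = 36156.

36156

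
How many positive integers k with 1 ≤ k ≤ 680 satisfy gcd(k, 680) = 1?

Factor 680: 680 = 2**3 · 5 · 17.
φ(2^3) = 2^3 − 2^2 = 8 − 4 = 4.
φ(5) = 5 − 1 = 4.
φ(17) = 17 − 1 = 16.
Multiply: 4 · 4 · 16 = 256.

256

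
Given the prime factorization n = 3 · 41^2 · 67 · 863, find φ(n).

186605760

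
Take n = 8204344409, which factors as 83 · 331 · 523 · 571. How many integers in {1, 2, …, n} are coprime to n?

φ(8204344409) = 8204344409 · (1 − 1/83) · (1 − 1/331) · (1 − 1/523) · (1 − 1/571)
       = 8204344409 · 8051432400/8204344409 = 8051432400.

8051432400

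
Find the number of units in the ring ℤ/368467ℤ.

302400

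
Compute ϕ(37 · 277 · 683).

φ(37) = 37 − 1 = 36.
φ(277) = 277 − 1 = 276.
φ(683) = 683 − 1 = 682.
Multiply: 36 · 276 · 682 = 6776352.

6776352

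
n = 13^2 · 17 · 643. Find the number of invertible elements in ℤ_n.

φ(13^2) = 13^1·(13−1) = 13·12 = 156.
φ(17) = 17 − 1 = 16.
φ(643) = 643 − 1 = 642.
φ(1847339) = 156 × 16 × 642 = 1602432.

1602432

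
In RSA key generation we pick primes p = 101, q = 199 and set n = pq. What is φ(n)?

φ(20099) = 20099 · (1 − 1/101) · (1 − 1/199)
       = 20099 · 19800/20099 = 19800.

19800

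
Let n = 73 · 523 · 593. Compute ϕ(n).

22249728

φ(22640147) = 22640147 · (1 − 1/73) · (1 − 1/523) · (1 − 1/593)
       = 22640147 · 22249728/22640147 = 22249728.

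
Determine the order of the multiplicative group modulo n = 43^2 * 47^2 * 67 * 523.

134520314544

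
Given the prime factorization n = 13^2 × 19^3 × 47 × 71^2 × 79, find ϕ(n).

φ(21696473693843) = 21696473693843 · (1 − 1/13) · (1 − 1/19) · (1 − 1/47) · (1 − 1/71) · (1 − 1/79)
       = 21696473693843 · 54250560/65114881 = 18076449343680.

18076449343680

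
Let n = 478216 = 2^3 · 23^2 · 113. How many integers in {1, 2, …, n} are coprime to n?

φ(478216) = 478216 · (1 − 1/2) · (1 − 1/23) · (1 − 1/113)
       = 478216 · 2464/5198 = 226688.

226688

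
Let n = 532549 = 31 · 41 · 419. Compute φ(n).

501600

φ(31) = 31 − 1 = 30.
φ(41) = 41 − 1 = 40.
φ(419) = 419 − 1 = 418.
Since φ is multiplicative, φ(532549) = 30 · 40 · 418 = 501600.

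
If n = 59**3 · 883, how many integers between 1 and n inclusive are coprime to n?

178074036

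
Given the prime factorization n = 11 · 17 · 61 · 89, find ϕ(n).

φ(1015223) = 1015223 · (1 − 1/11) · (1 − 1/17) · (1 − 1/61) · (1 − 1/89)
       = 1015223 · 844800/1015223 = 844800.

844800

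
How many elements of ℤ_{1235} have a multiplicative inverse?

Prime factorization: 1235 = 5 * 13 * 19.
φ(5) = 5 − 1 = 4.
φ(13) = 13 − 1 = 12.
φ(19) = 19 − 1 = 18.
Multiply: 4 · 12 · 18 = 864.

864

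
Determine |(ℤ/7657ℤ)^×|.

6480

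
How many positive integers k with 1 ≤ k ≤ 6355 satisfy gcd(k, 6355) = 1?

4800

First factor: 6355 = 5 × 31 × 41.
φ(5) = 5 − 1 = 4.
φ(31) = 31 − 1 = 30.
φ(41) = 41 − 1 = 40.
Multiply: 4 · 30 · 40 = 4800.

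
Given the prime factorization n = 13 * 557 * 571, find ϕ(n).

φ(4134611) = 4134611 · (1 − 1/13) · (1 − 1/557) · (1 − 1/571)
       = 4134611 · 3803040/4134611 = 3803040.

3803040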